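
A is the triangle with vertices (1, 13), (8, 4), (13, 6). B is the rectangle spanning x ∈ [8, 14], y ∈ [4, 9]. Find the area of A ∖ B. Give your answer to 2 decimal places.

17.21

|A| = 29.5, |A∩B| = 12.2917.
|A ∖ B| = |A| − |A∩B| = 29.5 − 12.2917 = 17.21.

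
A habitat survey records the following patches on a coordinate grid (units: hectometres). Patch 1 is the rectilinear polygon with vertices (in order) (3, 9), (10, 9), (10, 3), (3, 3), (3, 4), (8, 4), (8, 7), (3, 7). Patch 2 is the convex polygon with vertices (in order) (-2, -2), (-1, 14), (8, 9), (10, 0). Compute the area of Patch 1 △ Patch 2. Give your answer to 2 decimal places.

|Patch 1| = 27, |Patch 2| = 130.5, |Patch 1∩Patch 2| = 19.
|Patch 1 △ Patch 2| = |Patch 1| + |Patch 2| − 2·|Patch 1∩Patch 2| = 27 + 130.5 − 38 = 119.50.

119.50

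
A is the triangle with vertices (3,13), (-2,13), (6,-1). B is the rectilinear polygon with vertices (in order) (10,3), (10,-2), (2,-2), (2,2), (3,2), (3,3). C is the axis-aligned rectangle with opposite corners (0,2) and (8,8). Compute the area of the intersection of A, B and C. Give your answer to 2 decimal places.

1.25

The intersection is the polygon with vertices (3.714,3), (5.143,3), (5.357,2), (4.286,2).
By the shoelace formula its area is 1.25.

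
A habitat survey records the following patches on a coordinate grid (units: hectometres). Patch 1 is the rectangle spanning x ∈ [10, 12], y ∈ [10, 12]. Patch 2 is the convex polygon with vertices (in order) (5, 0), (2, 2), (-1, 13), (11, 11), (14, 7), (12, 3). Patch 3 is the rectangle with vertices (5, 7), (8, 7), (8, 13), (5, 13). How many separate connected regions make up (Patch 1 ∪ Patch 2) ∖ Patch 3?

1

(Patch 1 ∪ Patch 2) ∖ Patch 3 is a single connected region.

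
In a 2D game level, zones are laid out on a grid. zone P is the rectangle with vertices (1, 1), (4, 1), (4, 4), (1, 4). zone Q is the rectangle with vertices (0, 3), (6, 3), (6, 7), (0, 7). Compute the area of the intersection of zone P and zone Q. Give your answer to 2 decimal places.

|zone P∩zone Q|: x∈[1,4], y∈[3,4] → 3·1 = 3.

3.00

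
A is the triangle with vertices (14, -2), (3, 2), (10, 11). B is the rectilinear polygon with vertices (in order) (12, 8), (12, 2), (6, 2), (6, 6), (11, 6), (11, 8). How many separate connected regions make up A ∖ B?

2

A ∖ B splits into 2 disjoint pieces (area 26.2857, area 13.0972).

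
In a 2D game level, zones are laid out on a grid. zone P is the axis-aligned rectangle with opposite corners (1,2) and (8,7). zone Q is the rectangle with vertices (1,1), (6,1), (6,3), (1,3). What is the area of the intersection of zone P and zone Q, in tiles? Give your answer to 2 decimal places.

5.00

|zone P∩zone Q|: x∈[1,6], y∈[2,3] → 5·1 = 5.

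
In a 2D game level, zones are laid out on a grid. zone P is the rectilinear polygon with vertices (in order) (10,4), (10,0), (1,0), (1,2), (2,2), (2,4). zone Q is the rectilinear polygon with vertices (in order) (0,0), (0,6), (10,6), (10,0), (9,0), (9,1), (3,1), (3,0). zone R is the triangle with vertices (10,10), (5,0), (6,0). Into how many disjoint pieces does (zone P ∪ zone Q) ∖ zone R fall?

(zone P ∪ zone Q) ∖ zone R splits into 2 disjoint pieces (area 16.8, area 39).

2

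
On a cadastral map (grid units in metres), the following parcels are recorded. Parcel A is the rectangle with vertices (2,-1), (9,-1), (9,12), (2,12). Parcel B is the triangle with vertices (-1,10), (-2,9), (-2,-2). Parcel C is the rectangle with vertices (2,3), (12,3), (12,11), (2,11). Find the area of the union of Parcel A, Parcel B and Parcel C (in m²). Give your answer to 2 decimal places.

120.50

By inclusion–exclusion:
Individual areas: |Parcel A| = 91, |Parcel B| = 5.5, |Parcel C| = 80.
|Parcel A∩Parcel B| = 0.
|Parcel A∩Parcel C|: x∈[2,9], y∈[3,11] → 7·8 = 56.
|Parcel B∩Parcel C| = 0.
|Parcel A∩Parcel B∩Parcel C| = 0.
|Parcel A ∪ Parcel B ∪ Parcel C| = 176.5 − 56 + 0 = 120.50.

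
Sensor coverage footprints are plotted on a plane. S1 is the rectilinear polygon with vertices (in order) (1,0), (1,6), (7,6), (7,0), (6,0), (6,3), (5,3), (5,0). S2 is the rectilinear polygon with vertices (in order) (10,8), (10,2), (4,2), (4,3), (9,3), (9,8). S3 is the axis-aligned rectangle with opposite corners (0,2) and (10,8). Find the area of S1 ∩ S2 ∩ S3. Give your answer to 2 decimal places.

2.00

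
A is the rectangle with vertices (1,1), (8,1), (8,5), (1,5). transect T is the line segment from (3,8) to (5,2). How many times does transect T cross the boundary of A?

1

The segment meets the boundary at (4,5).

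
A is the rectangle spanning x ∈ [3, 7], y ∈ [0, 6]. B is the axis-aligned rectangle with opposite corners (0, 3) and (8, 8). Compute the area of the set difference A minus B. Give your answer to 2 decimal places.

|A∩B|: x∈[3,7], y∈[3,6] → 4·3 = 12.
|A| = 24.
|A ∖ B| = |A| − |A∩B| = 24 − 12 = 12.00.

12.00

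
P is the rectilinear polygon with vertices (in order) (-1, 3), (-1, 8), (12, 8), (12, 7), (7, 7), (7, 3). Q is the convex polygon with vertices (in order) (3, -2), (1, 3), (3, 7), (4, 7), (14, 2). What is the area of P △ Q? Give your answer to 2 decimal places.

|P| = 45, |Q| = 61, |P∩Q| = 17.75.
|P △ Q| = |P| + |Q| − 2·|P∩Q| = 45 + 61 − 35.5 = 70.50.

70.50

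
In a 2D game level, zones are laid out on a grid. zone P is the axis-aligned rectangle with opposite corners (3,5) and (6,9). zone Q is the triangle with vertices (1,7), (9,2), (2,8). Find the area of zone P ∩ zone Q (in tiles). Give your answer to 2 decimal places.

The intersection is the polygon with vertices (3,7.143), (5.5,5), (4.2,5), (3,5.75).
By the shoelace formula its area is 2.23.

2.23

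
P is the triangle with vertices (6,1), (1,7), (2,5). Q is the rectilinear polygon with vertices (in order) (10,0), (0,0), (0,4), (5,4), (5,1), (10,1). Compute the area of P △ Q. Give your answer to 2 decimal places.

|P| = 2, |Q| = 25, |P∩Q| = 0.65.
|P △ Q| = |P| + |Q| − 2·|P∩Q| = 2 + 25 − 1.3 = 25.70.

25.70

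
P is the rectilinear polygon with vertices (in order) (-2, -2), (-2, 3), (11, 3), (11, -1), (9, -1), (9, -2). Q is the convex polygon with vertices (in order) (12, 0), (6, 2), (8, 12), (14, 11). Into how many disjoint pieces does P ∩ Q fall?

P ∩ Q is a single connected region.

1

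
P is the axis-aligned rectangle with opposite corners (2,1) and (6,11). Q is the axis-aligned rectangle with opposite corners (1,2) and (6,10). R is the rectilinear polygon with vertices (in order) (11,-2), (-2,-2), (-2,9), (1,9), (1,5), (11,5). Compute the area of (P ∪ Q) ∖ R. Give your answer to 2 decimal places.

29.00

|P ∪ Q| = 48.
|(P ∪ Q) ∩ R| = 19.
|(P ∪ Q) ∖ R| = 48 − 19 = 29.00.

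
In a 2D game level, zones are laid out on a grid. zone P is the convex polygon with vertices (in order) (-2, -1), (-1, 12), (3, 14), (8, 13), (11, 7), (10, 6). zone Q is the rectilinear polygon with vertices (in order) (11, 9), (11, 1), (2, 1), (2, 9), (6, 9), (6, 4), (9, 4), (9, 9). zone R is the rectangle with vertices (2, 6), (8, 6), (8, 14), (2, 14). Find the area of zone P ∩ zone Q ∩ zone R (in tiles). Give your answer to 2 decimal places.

12.00

The intersection is the polygon with vertices (2,9), (6,9), (6,6), (2,6).
By the shoelace formula its area is 12.00.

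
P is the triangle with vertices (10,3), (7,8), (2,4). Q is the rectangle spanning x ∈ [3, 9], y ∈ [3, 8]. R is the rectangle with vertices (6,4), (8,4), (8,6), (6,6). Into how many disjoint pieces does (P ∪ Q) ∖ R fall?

(P ∪ Q) ∖ R is a single connected region.

1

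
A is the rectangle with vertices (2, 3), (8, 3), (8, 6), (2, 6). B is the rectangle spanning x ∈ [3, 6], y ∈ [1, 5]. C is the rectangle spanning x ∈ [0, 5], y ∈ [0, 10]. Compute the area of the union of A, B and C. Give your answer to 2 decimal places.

61.00

By inclusion–exclusion:
Individual areas: |A| = 18, |B| = 12, |C| = 50.
|A∩B|: x∈[3,6], y∈[3,5] → 3·2 = 6.
|A∩C|: x∈[2,5], y∈[3,6] → 3·3 = 9.
|B∩C|: x∈[3,5], y∈[1,5] → 2·4 = 8.
|A∩B∩C| = 4.
|A ∪ B ∪ C| = 80 − 23 + 4 = 61.00.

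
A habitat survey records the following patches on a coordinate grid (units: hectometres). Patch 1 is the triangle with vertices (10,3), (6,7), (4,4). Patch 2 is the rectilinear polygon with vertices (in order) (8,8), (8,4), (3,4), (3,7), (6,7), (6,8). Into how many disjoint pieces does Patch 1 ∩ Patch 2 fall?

Patch 1 ∩ Patch 2 is a single connected region.

1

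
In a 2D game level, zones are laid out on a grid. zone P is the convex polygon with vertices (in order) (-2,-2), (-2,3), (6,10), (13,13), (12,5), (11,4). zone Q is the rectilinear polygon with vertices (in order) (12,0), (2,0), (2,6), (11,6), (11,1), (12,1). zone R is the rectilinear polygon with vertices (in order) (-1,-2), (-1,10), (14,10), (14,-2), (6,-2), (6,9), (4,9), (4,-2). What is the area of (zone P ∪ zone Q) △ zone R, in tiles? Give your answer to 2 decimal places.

|zone P ∪ zone Q| = 124.3333.
|(zone P ∪ zone Q) ∩ zone R| = 91.5105.
|(zone P ∪ zone Q) △ zone R| = 124.3333 + 158 − 183.0211 = 99.31.

99.31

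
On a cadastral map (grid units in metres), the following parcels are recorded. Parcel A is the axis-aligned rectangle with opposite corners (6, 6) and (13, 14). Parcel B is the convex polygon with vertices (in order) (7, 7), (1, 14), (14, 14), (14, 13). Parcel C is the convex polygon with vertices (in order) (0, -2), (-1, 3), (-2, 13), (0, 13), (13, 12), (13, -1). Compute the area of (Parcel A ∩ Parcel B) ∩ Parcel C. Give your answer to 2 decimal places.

20.88

The region (Parcel A ∩ Parcel B) ∩ Parcel C is the polygon with vertices (7,7), (6,8.167), (6,12.539), (12.847,12.012).
By the shoelace formula its area is 20.88.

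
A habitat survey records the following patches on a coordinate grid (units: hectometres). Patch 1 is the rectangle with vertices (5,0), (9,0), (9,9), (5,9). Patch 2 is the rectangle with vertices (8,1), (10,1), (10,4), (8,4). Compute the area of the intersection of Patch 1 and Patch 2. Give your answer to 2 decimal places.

|Patch 1∩Patch 2|: x∈[8,9], y∈[1,4] → 1·3 = 3.

3.00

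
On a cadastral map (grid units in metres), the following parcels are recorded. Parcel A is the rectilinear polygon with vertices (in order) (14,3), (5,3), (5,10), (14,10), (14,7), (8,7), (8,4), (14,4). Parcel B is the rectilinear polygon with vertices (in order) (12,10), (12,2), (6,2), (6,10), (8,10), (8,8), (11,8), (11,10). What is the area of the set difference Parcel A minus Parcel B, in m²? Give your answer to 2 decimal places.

21.00

|Parcel A| = 45, |Parcel A∩Parcel B| = 24.
|Parcel A ∖ Parcel B| = |Parcel A| − |Parcel A∩Parcel B| = 45 − 24 = 21.00.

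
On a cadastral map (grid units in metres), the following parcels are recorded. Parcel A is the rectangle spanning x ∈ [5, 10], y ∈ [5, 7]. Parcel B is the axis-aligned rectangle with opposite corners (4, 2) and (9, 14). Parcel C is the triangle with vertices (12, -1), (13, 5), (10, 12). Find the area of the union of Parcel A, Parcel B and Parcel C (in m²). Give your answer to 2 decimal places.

By inclusion–exclusion:
Individual areas: |Parcel A| = 10, |Parcel B| = 60, |Parcel C| = 12.5.
|Parcel A∩Parcel B|: x∈[5,9], y∈[5,7] → 4·2 = 8.
|Parcel A∩Parcel C| = 0.
|Parcel B∩Parcel C| = 0.
|Parcel A∩Parcel B∩Parcel C| = 0.
|Parcel A ∪ Parcel B ∪ Parcel C| = 82.5 − 8 + 0 = 74.50.

74.50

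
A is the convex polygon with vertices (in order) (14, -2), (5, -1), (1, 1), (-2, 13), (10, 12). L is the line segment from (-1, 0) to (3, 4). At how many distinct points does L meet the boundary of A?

The segment meets the boundary at (0.8,1.8).

1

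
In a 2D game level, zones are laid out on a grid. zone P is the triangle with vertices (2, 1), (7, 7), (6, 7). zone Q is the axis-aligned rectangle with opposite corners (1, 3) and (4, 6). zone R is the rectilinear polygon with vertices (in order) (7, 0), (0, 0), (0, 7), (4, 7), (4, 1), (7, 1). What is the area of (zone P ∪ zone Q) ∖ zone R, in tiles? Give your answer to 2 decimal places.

|zone P ∪ zone Q| = 11.7333.
|(zone P ∪ zone Q) ∩ zone R| = 9.3333.
|(zone P ∪ zone Q) ∖ zone R| = 11.7333 − 9.3333 = 2.40.

2.40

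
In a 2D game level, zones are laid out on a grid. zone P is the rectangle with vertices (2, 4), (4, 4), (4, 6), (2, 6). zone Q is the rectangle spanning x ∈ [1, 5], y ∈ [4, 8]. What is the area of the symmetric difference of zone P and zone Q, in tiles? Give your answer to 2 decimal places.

|zone P∩zone Q|: x∈[2,4], y∈[4,6] → 2·2 = 4.
|zone P △ zone Q| = |zone P| + |zone Q| − 2·|zone P∩zone Q| = 4 + 16 − 8 = 12.00.

12.00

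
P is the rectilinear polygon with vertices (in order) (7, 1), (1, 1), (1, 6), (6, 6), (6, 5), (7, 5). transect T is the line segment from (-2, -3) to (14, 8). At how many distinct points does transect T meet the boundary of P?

2

The segment meets the boundary at (7,3.188), (3.818,1).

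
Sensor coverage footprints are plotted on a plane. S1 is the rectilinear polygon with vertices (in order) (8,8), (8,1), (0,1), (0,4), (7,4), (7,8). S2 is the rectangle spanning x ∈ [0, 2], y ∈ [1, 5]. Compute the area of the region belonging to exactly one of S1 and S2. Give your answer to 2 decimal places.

24.00

|S1| = 28, |S2| = 8, |S1∩S2| = 6.
|S1 △ S2| = |S1| + |S2| − 2·|S1∩S2| = 28 + 8 − 12 = 24.00.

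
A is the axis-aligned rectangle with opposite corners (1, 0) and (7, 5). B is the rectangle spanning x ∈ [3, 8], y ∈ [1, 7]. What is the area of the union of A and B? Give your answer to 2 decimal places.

44.00

By inclusion–exclusion:
Individual areas: |A| = 30, |B| = 30.
|A∩B|: x∈[3,7], y∈[1,5] → 4·4 = 16.
|A ∪ B| = 60 − 16 = 44.00.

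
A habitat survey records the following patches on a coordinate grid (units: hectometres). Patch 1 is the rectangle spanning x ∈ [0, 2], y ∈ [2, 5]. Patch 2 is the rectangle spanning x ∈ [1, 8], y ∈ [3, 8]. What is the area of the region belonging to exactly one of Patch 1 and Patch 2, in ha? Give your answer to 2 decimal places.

37.00

|Patch 1∩Patch 2|: x∈[1,2], y∈[3,5] → 1·2 = 2.
|Patch 1 △ Patch 2| = |Patch 1| + |Patch 2| − 2·|Patch 1∩Patch 2| = 6 + 35 − 4 = 37.00.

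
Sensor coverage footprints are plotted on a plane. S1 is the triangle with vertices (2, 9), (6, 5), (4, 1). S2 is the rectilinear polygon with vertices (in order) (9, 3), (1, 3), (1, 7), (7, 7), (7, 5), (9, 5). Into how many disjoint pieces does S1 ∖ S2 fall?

2

S1 ∖ S2 splits into 2 disjoint pieces (area 1.5, area 1.5).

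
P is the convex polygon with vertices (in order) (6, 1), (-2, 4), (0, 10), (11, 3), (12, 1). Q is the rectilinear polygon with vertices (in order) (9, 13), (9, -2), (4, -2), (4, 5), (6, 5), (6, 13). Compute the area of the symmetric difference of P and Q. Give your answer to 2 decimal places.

|P| = 61.5, |Q| = 59, |P∩Q| = 19.9318.
|P △ Q| = |P| + |Q| − 2·|P∩Q| = 61.5 + 59 − 39.8636 = 80.64.

80.64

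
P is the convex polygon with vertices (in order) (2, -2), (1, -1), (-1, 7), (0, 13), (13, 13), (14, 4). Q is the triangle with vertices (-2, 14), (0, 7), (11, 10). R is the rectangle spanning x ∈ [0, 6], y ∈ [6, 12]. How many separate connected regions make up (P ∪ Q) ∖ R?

(P ∪ Q) ∖ R is a single connected region.

1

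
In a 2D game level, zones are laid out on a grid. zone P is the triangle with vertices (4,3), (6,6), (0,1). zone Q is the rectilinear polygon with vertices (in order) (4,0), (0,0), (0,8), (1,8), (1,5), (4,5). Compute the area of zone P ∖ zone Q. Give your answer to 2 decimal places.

1.33

|zone P| = 4, |zone P∩zone Q| = 2.6667.
|zone P ∖ zone Q| = |zone P| − |zone P∩zone Q| = 4 − 2.6667 = 1.33.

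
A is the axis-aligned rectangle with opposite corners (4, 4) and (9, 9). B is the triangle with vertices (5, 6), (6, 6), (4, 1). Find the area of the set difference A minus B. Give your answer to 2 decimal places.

23.40

|A| = 25, |A∩B| = 1.6.
|A ∖ B| = |A| − |A∩B| = 25 − 1.6 = 23.40.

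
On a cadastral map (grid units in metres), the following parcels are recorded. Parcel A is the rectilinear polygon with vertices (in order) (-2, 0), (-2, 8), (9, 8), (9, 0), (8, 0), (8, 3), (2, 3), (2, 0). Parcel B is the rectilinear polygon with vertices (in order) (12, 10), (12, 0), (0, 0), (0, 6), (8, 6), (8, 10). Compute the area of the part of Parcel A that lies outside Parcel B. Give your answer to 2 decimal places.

|Parcel A| = 70, |Parcel A∩Parcel B| = 38.
|Parcel A ∖ Parcel B| = |Parcel A| − |Parcel A∩Parcel B| = 70 − 38 = 32.00.

32.00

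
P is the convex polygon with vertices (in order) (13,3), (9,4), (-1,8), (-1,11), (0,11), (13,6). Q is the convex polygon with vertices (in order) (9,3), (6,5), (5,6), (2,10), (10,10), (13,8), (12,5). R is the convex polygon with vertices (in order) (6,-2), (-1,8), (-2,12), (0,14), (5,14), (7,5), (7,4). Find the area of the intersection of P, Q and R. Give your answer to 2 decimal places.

The intersection is the polygon with vertices (5.667,5.333), (5,6), (2,10), (2.6,10), (6.196,8.617), (7,5), (7,4.8).
By the shoelace formula its area is 10.41.

10.41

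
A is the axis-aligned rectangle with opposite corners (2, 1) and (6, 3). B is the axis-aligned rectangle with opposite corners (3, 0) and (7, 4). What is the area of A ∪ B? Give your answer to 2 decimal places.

18.00

By inclusion–exclusion:
Individual areas: |A| = 8, |B| = 16.
|A∩B|: x∈[3,6], y∈[1,3] → 3·2 = 6.
|A ∪ B| = 24 − 6 = 18.00.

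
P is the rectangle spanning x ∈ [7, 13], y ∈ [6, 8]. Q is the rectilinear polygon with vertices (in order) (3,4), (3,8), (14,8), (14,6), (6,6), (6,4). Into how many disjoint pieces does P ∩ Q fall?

1

P ∩ Q is a single connected region.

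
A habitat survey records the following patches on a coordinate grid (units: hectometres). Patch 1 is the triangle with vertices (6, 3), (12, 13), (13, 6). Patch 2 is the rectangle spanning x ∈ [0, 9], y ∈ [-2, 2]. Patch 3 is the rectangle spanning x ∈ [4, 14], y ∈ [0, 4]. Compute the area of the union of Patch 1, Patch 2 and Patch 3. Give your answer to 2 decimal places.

91.13

By inclusion–exclusion:
Individual areas: |Patch 1| = 26, |Patch 2| = 36, |Patch 3| = 40.
|Patch 1∩Patch 2| = 0.
|Patch 1∩Patch 3| = 0.8667.
|Patch 2∩Patch 3|: x∈[4,9], y∈[0,2] → 5·2 = 10.
|Patch 1∩Patch 2∩Patch 3| = 0.
|Patch 1 ∪ Patch 2 ∪ Patch 3| = 102 − 10.8667 + 0 = 91.13.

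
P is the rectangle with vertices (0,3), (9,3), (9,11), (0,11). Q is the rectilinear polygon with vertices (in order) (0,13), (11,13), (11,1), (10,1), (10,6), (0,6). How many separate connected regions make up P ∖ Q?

1

P ∖ Q is a single connected region.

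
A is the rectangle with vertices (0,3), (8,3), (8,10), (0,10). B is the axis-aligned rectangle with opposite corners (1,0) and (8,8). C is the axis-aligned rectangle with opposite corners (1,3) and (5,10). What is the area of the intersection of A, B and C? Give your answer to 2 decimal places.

The intersection is the polygon with vertices (1,3), (1,8), (5,8), (5,3).
By the shoelace formula its area is 20.00.

20.00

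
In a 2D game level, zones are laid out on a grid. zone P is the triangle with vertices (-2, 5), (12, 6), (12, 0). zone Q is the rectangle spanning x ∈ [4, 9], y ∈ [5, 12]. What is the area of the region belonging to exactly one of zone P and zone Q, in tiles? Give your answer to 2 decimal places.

70.93

|zone P| = 42, |zone Q| = 35, |zone P∩zone Q| = 3.0357.
|zone P △ zone Q| = |zone P| + |zone Q| − 2·|zone P∩zone Q| = 42 + 35 − 6.0714 = 70.93.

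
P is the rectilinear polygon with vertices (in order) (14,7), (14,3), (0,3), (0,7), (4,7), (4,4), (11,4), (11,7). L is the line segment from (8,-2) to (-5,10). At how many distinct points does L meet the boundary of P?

The segment meets the boundary at (0,5.385), (2.583,3).

2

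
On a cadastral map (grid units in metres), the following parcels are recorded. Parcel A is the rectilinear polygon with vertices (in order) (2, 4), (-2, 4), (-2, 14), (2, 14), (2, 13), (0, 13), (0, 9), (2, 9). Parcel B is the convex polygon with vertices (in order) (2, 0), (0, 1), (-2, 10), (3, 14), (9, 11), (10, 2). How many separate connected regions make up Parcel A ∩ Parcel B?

Parcel A ∩ Parcel B splits into 2 disjoint pieces (area 19.6, area 0.025).

2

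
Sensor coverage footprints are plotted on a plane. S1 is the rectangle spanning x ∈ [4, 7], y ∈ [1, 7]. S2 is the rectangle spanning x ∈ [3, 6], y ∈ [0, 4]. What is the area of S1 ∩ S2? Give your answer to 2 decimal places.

6.00

|S1∩S2|: x∈[4,6], y∈[1,4] → 2·3 = 6.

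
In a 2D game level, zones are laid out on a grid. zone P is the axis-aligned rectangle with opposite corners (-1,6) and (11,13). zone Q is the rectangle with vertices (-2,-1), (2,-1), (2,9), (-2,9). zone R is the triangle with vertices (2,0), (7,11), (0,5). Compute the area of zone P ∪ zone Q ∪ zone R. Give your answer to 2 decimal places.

123.18

By inclusion–exclusion:
Individual areas: |zone P| = 84, |zone Q| = 40, |zone R| = 23.5.
|zone P∩zone Q|: x∈[-1,2], y∈[6,9] → 3·3 = 9.
|zone P∩zone R| = 8.9015.
|zone Q∩zone R| = 6.7143.
|zone P∩zone Q∩zone R| = 0.2976.
|zone P ∪ zone Q ∪ zone R| = 147.5 − 24.6158 + 0.2976 = 123.18.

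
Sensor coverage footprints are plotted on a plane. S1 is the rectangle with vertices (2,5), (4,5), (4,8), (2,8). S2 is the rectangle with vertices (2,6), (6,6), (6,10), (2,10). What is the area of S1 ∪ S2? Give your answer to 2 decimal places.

By inclusion–exclusion:
Individual areas: |S1| = 6, |S2| = 16.
|S1∩S2|: x∈[2,4], y∈[6,8] → 2·2 = 4.
|S1 ∪ S2| = 22 − 4 = 18.00.

18.00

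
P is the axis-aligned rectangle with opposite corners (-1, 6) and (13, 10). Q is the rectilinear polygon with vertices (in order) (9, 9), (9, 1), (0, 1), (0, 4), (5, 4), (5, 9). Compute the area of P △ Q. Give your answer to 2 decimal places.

79.00

|P| = 56, |Q| = 47, |P∩Q| = 12.
|P △ Q| = |P| + |Q| − 2·|P∩Q| = 56 + 47 − 24 = 79.00.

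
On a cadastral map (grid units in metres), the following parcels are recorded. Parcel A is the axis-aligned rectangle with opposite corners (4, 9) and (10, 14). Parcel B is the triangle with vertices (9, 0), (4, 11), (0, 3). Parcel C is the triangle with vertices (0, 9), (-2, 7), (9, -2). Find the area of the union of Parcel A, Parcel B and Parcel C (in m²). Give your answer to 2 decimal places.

By inclusion–exclusion:
Individual areas: |Parcel A| = 30, |Parcel B| = 42, |Parcel C| = 20.
|Parcel A∩Parcel B| = 0.9091.
|Parcel A∩Parcel C| = 0.
|Parcel B∩Parcel C| = 9.8936.
|Parcel A∩Parcel B∩Parcel C| = 0.
|Parcel A ∪ Parcel B ∪ Parcel C| = 92 − 10.8027 + 0 = 81.20.

81.20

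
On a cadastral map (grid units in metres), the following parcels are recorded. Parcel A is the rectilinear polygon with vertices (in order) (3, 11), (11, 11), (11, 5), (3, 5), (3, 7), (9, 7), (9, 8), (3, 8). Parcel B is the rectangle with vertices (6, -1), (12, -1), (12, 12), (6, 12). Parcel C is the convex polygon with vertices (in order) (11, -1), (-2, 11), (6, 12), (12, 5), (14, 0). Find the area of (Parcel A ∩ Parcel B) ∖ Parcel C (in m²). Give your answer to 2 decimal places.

|Parcel A ∩ Parcel B| = 27.
|(Parcel A ∩ Parcel B) ∩ Parcel C| = 16.9881.
|(Parcel A ∩ Parcel B) ∖ Parcel C| = 27 − 16.9881 = 10.01.

10.01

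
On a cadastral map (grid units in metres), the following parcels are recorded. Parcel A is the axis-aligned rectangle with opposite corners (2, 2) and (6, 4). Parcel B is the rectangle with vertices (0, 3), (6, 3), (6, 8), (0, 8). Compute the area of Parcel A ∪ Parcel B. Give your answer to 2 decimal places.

34.00

By inclusion–exclusion:
Individual areas: |Parcel A| = 8, |Parcel B| = 30.
|Parcel A∩Parcel B|: x∈[2,6], y∈[3,4] → 4·1 = 4.
|Parcel A ∪ Parcel B| = 38 − 4 = 34.00.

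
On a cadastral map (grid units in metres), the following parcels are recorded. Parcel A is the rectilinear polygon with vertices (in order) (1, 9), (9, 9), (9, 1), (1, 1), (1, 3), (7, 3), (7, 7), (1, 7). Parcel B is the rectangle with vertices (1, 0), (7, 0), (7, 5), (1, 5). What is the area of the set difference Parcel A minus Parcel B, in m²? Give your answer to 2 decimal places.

|Parcel A| = 40, |Parcel A∩Parcel B| = 12.
|Parcel A ∖ Parcel B| = |Parcel A| − |Parcel A∩Parcel B| = 40 − 12 = 28.00.

28.00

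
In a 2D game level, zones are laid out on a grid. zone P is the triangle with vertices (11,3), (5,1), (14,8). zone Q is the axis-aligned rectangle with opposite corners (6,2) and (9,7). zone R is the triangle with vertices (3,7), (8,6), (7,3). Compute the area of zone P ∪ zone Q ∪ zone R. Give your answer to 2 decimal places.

By inclusion–exclusion:
Individual areas: |zone P| = 12, |zone Q| = 15, |zone R| = 8.
|zone P∩zone Q| = 2.6984.
|zone P∩zone R| = 0.
|zone Q∩zone R| = 4.4.
|zone P∩zone Q∩zone R| = 0.
|zone P ∪ zone Q ∪ zone R| = 35 − 7.0984 + 0 = 27.90.

27.90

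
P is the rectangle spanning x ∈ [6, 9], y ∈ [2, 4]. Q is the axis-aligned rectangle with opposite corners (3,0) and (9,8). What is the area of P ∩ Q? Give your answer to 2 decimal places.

6.00

|P∩Q|: x∈[6,9], y∈[2,4] → 3·2 = 6.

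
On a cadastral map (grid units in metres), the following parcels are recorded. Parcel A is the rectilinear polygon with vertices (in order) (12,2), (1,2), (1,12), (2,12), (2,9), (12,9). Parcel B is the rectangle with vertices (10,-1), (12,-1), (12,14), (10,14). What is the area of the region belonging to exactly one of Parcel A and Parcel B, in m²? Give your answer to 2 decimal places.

82.00

|Parcel A| = 80, |Parcel B| = 30, |Parcel A∩Parcel B| = 14.
|Parcel A △ Parcel B| = |Parcel A| + |Parcel B| − 2·|Parcel A∩Parcel B| = 80 + 30 − 28 = 82.00.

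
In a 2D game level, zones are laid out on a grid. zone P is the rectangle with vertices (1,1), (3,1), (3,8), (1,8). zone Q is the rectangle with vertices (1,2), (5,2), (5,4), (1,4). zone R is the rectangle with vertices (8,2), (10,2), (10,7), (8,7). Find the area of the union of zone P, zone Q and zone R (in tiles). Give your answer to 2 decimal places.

By inclusion–exclusion:
Individual areas: |zone P| = 14, |zone Q| = 8, |zone R| = 10.
|zone P∩zone Q|: x∈[1,3], y∈[2,4] → 2·2 = 4.
|zone P∩zone R| = 0 (no overlap).
|zone Q∩zone R| = 0 (no overlap).
|zone P∩zone Q∩zone R| = 0.
|zone P ∪ zone Q ∪ zone R| = 32 − 4 + 0 = 28.00.

28.00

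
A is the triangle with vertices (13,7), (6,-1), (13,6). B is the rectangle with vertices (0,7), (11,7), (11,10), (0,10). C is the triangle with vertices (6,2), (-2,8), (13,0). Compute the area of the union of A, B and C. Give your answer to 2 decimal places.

49.23

By inclusion–exclusion:
Individual areas: |A| = 3.5, |B| = 33, |C| = 13.
|A∩B| = 0.
|A∩C| = 0.2727.
|B∩C| = 0.
|A∩B∩C| = 0.
|A ∪ B ∪ C| = 49.5 − 0.2727 + 0 = 49.23.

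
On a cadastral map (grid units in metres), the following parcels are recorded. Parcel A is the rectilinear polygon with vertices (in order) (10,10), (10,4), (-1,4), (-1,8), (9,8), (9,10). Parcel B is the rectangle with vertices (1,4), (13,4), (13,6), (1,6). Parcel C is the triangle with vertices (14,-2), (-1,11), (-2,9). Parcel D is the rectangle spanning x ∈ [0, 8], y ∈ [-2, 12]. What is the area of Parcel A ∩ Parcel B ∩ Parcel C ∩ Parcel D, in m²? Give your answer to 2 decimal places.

The intersection is the polygon with vertices (2.364,6), (4.769,6), (7.077,4), (5.273,4).
By the shoelace formula its area is 4.21.

4.21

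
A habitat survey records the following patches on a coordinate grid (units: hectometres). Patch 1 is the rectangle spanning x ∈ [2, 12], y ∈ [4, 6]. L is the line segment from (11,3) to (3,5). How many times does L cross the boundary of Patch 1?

1

The segment meets the boundary at (7,4).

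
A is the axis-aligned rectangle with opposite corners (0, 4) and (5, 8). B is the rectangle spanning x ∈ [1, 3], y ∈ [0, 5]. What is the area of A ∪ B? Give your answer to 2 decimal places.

By inclusion–exclusion:
Individual areas: |A| = 20, |B| = 10.
|A∩B|: x∈[1,3], y∈[4,5] → 2·1 = 2.
|A ∪ B| = 30 − 2 = 28.00.

28.00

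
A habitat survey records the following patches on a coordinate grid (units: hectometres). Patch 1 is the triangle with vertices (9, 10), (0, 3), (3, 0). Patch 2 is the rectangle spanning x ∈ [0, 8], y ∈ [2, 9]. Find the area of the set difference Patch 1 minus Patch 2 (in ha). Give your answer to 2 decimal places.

|Patch 1| = 24, |Patch 1∩Patch 2| = 20.3238.
|Patch 1 ∖ Patch 2| = |Patch 1| − |Patch 1∩Patch 2| = 24 − 20.3238 = 3.68.

3.68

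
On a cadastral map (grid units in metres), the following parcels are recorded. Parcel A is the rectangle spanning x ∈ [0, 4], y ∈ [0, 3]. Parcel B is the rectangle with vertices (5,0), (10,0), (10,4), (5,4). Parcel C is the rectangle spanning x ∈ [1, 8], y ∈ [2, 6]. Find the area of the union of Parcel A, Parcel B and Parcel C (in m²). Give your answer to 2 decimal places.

51.00

By inclusion–exclusion:
Individual areas: |Parcel A| = 12, |Parcel B| = 20, |Parcel C| = 28.
|Parcel A∩Parcel B| = 0 (no overlap).
|Parcel A∩Parcel C|: x∈[1,4], y∈[2,3] → 3·1 = 3.
|Parcel B∩Parcel C|: x∈[5,8], y∈[2,4] → 3·2 = 6.
|Parcel A∩Parcel B∩Parcel C| = 0.
|Parcel A ∪ Parcel B ∪ Parcel C| = 60 − 9 + 0 = 51.00.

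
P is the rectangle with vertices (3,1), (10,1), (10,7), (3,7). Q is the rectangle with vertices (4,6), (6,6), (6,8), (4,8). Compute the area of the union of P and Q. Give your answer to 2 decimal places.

By inclusion–exclusion:
Individual areas: |P| = 42, |Q| = 4.
|P∩Q|: x∈[4,6], y∈[6,7] → 2·1 = 2.
|P ∪ Q| = 46 − 2 = 44.00.

44.00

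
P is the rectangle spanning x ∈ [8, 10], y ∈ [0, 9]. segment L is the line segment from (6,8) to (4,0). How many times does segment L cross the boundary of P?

The segment lies entirely outside P and never meets its boundary.

0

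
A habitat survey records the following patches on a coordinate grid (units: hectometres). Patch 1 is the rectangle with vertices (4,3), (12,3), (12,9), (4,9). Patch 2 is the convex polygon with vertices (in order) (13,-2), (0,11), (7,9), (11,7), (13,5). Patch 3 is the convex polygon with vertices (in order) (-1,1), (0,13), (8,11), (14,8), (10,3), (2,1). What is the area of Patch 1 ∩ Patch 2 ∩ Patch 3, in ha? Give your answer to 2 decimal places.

The intersection is the polygon with vertices (8,3), (4,7), (4,9), (7,9), (11,7), (12,6), (12,5.5), (10,3).
By the shoelace formula its area is 31.00.

31.00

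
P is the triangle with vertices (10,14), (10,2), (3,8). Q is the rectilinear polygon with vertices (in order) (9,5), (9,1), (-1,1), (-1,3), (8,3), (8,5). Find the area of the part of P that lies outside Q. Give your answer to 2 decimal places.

|P| = 42, |P∩Q| = 1.7143.
|P ∖ Q| = |P| − |P∩Q| = 42 − 1.7143 = 40.29.

40.29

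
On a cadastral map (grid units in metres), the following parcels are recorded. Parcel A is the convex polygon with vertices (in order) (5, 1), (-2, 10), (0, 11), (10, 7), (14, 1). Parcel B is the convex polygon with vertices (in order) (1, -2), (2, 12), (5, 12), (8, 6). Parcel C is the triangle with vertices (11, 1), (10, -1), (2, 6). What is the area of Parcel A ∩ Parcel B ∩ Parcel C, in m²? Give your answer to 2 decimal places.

The intersection is the polygon with vertices (5.398,3.026), (2,6), (6.037,3.757).
By the shoelace formula its area is 2.19.

2.19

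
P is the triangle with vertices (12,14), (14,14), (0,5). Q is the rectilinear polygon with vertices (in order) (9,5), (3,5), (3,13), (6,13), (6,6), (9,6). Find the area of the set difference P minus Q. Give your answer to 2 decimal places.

|P| = 9, |P∩Q| = 1.4464.
|P ∖ Q| = |P| − |P∩Q| = 9 − 1.4464 = 7.55.

7.55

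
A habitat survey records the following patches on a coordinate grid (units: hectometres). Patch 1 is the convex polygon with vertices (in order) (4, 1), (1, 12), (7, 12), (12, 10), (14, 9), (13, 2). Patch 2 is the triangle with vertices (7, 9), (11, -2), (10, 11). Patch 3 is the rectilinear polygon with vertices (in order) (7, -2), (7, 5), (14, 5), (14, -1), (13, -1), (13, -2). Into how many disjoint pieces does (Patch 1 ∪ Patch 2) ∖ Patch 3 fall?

(Patch 1 ∪ Patch 2) ∖ Patch 3 is a single connected region.

1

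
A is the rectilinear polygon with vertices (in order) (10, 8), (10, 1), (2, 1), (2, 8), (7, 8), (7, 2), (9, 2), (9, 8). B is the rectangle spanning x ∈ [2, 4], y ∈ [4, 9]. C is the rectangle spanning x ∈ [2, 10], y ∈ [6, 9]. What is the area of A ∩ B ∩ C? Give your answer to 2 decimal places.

The intersection is the polygon with vertices (4,8), (4,6), (2,6), (2,8).
By the shoelace formula its area is 4.00.

4.00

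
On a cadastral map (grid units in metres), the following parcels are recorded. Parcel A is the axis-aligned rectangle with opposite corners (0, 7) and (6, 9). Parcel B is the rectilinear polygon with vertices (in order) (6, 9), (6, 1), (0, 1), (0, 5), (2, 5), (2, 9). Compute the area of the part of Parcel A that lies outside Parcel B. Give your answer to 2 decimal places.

4.00

|Parcel A| = 12, |Parcel A∩Parcel B| = 8.
|Parcel A ∖ Parcel B| = |Parcel A| − |Parcel A∩Parcel B| = 12 − 8 = 4.00.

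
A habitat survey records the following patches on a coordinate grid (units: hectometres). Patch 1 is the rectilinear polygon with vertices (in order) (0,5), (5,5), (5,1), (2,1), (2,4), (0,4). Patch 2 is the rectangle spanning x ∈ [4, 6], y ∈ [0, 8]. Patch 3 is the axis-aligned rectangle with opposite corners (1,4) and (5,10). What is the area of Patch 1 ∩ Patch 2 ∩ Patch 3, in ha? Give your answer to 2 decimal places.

1.00

The intersection is the polygon with vertices (5,4), (4,4), (4,5), (5,5).
By the shoelace formula its area is 1.00.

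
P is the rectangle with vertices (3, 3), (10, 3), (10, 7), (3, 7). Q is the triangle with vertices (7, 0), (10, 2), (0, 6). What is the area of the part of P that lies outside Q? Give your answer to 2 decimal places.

24.06

|P| = 28, |P∩Q| = 3.9429.
|P ∖ Q| = |P| − |P∩Q| = 28 − 3.9429 = 24.06.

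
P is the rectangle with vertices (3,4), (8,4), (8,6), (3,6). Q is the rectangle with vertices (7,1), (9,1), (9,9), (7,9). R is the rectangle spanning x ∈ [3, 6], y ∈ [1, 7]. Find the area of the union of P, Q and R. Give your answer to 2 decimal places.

By inclusion–exclusion:
Individual areas: |P| = 10, |Q| = 16, |R| = 18.
|P∩Q|: x∈[7,8], y∈[4,6] → 1·2 = 2.
|P∩R|: x∈[3,6], y∈[4,6] → 3·2 = 6.
|Q∩R| = 0 (no overlap).
|P∩Q∩R| = 0.
|P ∪ Q ∪ R| = 44 − 8 + 0 = 36.00.

36.00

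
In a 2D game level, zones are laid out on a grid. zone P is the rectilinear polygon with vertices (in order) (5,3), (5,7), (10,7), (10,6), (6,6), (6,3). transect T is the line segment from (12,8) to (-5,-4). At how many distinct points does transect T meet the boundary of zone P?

4

The segment meets the boundary at (5,3.059), (6,3.765), (9.167,6), (10,6.588).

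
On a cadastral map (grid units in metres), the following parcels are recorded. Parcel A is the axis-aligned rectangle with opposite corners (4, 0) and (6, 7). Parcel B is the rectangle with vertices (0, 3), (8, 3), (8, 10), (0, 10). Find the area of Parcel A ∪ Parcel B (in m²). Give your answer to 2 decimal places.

62.00

By inclusion–exclusion:
Individual areas: |Parcel A| = 14, |Parcel B| = 56.
|Parcel A∩Parcel B|: x∈[4,6], y∈[3,7] → 2·4 = 8.
|Parcel A ∪ Parcel B| = 70 − 8 = 62.00.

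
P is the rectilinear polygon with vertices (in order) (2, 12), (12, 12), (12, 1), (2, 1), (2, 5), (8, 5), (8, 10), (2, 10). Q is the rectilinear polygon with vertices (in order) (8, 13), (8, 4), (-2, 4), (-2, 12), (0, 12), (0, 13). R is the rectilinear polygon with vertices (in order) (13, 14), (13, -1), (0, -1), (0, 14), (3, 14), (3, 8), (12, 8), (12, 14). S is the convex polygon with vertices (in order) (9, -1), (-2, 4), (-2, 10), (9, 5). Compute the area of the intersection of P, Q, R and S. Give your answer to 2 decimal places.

6.00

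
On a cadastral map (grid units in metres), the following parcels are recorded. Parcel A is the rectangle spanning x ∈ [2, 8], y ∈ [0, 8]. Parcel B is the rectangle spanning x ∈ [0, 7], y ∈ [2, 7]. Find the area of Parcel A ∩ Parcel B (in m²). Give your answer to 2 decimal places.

|Parcel A∩Parcel B|: x∈[2,7], y∈[2,7] → 5·5 = 25.

25.00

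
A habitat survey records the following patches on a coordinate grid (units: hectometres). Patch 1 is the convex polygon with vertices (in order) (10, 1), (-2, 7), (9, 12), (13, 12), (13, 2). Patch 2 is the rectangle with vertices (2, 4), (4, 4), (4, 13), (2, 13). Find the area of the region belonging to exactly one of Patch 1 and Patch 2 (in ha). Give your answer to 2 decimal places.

|Patch 1| = 100, |Patch 2| = 18, |Patch 1∩Patch 2| = 9.5455.
|Patch 1 △ Patch 2| = |Patch 1| + |Patch 2| − 2·|Patch 1∩Patch 2| = 100 + 18 − 19.0909 = 98.91.

98.91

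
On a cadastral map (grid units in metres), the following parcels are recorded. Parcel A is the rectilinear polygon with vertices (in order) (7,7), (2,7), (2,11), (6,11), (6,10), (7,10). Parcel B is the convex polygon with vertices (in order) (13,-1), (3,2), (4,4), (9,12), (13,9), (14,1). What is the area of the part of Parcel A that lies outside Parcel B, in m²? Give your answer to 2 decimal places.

|Parcel A| = 19, |Parcel A∩Parcel B| = 1.0125.
|Parcel A ∖ Parcel B| = |Parcel A| − |Parcel A∩Parcel B| = 19 − 1.0125 = 17.99.

17.99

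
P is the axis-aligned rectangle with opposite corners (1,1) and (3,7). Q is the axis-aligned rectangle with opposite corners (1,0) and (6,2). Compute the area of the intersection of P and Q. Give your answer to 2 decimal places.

2.00

|P∩Q|: x∈[1,3], y∈[1,2] → 2·1 = 2.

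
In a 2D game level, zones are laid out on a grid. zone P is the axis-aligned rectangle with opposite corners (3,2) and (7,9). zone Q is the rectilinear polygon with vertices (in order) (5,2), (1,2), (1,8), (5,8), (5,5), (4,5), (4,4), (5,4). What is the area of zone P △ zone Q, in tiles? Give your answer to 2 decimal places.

|zone P| = 28, |zone Q| = 23, |zone P∩zone Q| = 11.
|zone P △ zone Q| = |zone P| + |zone Q| − 2·|zone P∩zone Q| = 28 + 23 − 22 = 29.00.

29.00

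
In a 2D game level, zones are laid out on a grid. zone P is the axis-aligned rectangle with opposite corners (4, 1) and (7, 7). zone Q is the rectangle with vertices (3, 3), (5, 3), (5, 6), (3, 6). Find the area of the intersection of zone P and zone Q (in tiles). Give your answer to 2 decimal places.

|zone P∩zone Q|: x∈[4,5], y∈[3,6] → 1·3 = 3.

3.00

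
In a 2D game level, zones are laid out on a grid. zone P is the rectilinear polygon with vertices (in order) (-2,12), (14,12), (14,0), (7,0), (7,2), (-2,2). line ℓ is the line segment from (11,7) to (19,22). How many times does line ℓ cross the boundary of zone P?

The segment meets the boundary at (13.667,12).

1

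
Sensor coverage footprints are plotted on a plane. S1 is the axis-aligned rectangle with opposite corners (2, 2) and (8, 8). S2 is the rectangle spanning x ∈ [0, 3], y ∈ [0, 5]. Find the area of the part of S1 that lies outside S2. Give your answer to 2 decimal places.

33.00

|S1∩S2|: x∈[2,3], y∈[2,5] → 1·3 = 3.
|S1| = 36.
|S1 ∖ S2| = |S1| − |S1∩S2| = 36 − 3 = 33.00.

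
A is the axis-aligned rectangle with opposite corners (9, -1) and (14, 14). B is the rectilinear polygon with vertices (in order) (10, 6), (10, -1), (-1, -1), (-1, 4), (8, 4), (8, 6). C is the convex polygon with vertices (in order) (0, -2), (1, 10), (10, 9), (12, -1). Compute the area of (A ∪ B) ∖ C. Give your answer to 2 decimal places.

61.40

|A ∪ B| = 127.
|(A ∪ B) ∩ C| = 65.5972.
|(A ∪ B) ∖ C| = 127 − 65.5972 = 61.40.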